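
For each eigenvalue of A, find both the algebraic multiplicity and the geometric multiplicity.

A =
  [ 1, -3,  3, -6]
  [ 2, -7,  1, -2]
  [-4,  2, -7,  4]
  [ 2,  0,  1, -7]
λ = -5: alg = 4, geom = 2

Step 1 — factor the characteristic polynomial to read off the algebraic multiplicities:
  χ_A(x) = (x + 5)^4

Step 2 — compute geometric multiplicities via the rank-nullity identity g(λ) = n − rank(A − λI):
  rank(A − (-5)·I) = 2, so dim ker(A − (-5)·I) = n − 2 = 2

Summary:
  λ = -5: algebraic multiplicity = 4, geometric multiplicity = 2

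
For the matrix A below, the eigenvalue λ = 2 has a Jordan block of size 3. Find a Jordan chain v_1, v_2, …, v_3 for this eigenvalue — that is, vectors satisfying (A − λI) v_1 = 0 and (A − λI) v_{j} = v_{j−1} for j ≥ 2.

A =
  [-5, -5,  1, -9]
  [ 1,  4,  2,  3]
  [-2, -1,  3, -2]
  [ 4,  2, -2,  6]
A Jordan chain for λ = 2 of length 3:
v_1 = (6, 3, 3, -6)ᵀ
v_2 = (-7, 1, -2, 4)ᵀ
v_3 = (1, 0, 0, 0)ᵀ

Let N = A − (2)·I. We want v_3 with N^3 v_3 = 0 but N^2 v_3 ≠ 0; then v_{j-1} := N · v_j for j = 3, …, 2.

Pick v_3 = (1, 0, 0, 0)ᵀ.
Then v_2 = N · v_3 = (-7, 1, -2, 4)ᵀ.
Then v_1 = N · v_2 = (6, 3, 3, -6)ᵀ.

Sanity check: (A − (2)·I) v_1 = (0, 0, 0, 0)ᵀ = 0. ✓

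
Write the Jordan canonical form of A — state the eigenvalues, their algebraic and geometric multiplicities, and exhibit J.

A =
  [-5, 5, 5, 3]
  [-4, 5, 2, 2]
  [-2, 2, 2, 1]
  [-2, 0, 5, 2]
J_2(1) ⊕ J_2(1)

The characteristic polynomial is
  det(x·I − A) = x^4 - 4*x^3 + 6*x^2 - 4*x + 1 = (x - 1)^4

Eigenvalues and multiplicities (the geometric multiplicity of λ is n − rank(A − λI), which equals the number of Jordan blocks for λ):
  λ = 1: algebraic multiplicity = 4, geometric multiplicity = 2

Determining the block sizes for each eigenvalue:
  λ = 1: with am = 4 and gm = 2, the partition is not yet determined (e.g. several partitions of 4 into 2 parts exist). Let N = A − (1)·I. Computing rank(N^1) = 2, rank(N^2) = 0; the number of blocks of size ≥ j is rank(N^{j−1}) − rank(N^j), giving [2, 2]. So we have 2 block(s) of size 2 → block sizes [2, 2]

Assembling the blocks gives a Jordan form
J =
  [1, 1, 0, 0]
  [0, 1, 0, 0]
  [0, 0, 1, 1]
  [0, 0, 0, 1]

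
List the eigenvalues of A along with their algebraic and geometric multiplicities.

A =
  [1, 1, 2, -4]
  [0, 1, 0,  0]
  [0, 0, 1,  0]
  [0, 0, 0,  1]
λ = 1: alg = 4, geom = 3

Step 1 — factor the characteristic polynomial to read off the algebraic multiplicities:
  χ_A(x) = (x - 1)^4

Step 2 — compute geometric multiplicities via the rank-nullity identity g(λ) = n − rank(A − λI):
  rank(A − (1)·I) = 1, so dim ker(A − (1)·I) = n − 1 = 3

Summary:
  λ = 1: algebraic multiplicity = 4, geometric multiplicity = 3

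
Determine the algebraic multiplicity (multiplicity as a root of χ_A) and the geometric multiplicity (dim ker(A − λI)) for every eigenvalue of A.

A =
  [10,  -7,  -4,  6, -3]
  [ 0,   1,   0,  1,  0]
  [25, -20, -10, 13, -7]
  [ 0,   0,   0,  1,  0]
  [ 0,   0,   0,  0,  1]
λ = 0: alg = 2, geom = 1; λ = 1: alg = 3, geom = 2

Step 1 — factor the characteristic polynomial to read off the algebraic multiplicities:
  χ_A(x) = x^2*(x - 1)^3

Step 2 — compute geometric multiplicities via the rank-nullity identity g(λ) = n − rank(A − λI):
  rank(A − (0)·I) = 4, so dim ker(A − (0)·I) = n − 4 = 1
  rank(A − (1)·I) = 3, so dim ker(A − (1)·I) = n − 3 = 2

Summary:
  λ = 0: algebraic multiplicity = 2, geometric multiplicity = 1
  λ = 1: algebraic multiplicity = 3, geometric multiplicity = 2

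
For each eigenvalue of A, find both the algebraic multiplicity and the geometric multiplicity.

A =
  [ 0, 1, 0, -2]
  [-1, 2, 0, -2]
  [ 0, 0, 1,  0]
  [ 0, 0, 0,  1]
λ = 1: alg = 4, geom = 3

Step 1 — factor the characteristic polynomial to read off the algebraic multiplicities:
  χ_A(x) = (x - 1)^4

Step 2 — compute geometric multiplicities via the rank-nullity identity g(λ) = n − rank(A − λI):
  rank(A − (1)·I) = 1, so dim ker(A − (1)·I) = n − 1 = 3

Summary:
  λ = 1: algebraic multiplicity = 4, geometric multiplicity = 3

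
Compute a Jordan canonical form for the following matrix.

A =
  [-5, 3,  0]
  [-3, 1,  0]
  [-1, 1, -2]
J_2(-2) ⊕ J_1(-2)

The characteristic polynomial is
  det(x·I − A) = x^3 + 6*x^2 + 12*x + 8 = (x + 2)^3

Eigenvalues and multiplicities (the geometric multiplicity of λ is n − rank(A − λI), which equals the number of Jordan blocks for λ):
  λ = -2: algebraic multiplicity = 3, geometric multiplicity = 2

Determining the block sizes for each eigenvalue:
  λ = -2: 2 blocks summing to 3 forces exactly one block of size 2 and the rest size 1 → block sizes [2, 1]

Assembling the blocks gives a Jordan form
J =
  [-2,  1,  0]
  [ 0, -2,  0]
  [ 0,  0, -2]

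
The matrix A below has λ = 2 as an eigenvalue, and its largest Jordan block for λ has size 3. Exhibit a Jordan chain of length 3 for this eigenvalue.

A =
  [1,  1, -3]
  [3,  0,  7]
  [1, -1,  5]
A Jordan chain for λ = 2 of length 3:
v_1 = (1, -2, -1)ᵀ
v_2 = (-1, 3, 1)ᵀ
v_3 = (1, 0, 0)ᵀ

Let N = A − (2)·I. We want v_3 with N^3 v_3 = 0 but N^2 v_3 ≠ 0; then v_{j-1} := N · v_j for j = 3, …, 2.

Pick v_3 = (1, 0, 0)ᵀ.
Then v_2 = N · v_3 = (-1, 3, 1)ᵀ.
Then v_1 = N · v_2 = (1, -2, -1)ᵀ.

Sanity check: (A − (2)·I) v_1 = (0, 0, 0)ᵀ = 0. ✓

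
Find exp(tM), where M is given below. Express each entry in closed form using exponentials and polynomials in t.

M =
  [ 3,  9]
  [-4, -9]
e^{tM} =
  [6*t*exp(-3*t) + exp(-3*t), 9*t*exp(-3*t)]
  [-4*t*exp(-3*t), -6*t*exp(-3*t) + exp(-3*t)]

Strategy: write M = P · J · P⁻¹ where J is a Jordan canonical form, so e^{tM} = P · e^{tJ} · P⁻¹, and e^{tJ} can be computed block-by-block.

M has Jordan form
J =
  [-3,  1]
  [ 0, -3]
(up to reordering of blocks).

Per-block formulas:
  For a 2×2 Jordan block J_2(-3): exp(t · J_2(-3)) = e^(-3t)·(I + t·N), where N is the 2×2 nilpotent shift.

After assembling e^{tJ} and conjugating by P, we get:

e^{tM} =
  [6*t*exp(-3*t) + exp(-3*t), 9*t*exp(-3*t)]
  [-4*t*exp(-3*t), -6*t*exp(-3*t) + exp(-3*t)]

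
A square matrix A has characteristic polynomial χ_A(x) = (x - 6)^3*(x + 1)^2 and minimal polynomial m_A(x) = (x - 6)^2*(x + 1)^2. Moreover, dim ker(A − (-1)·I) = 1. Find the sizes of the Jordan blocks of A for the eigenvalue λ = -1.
Block sizes for λ = -1: [2]

Step 1 — from the characteristic polynomial, algebraic multiplicity of λ = -1 is 2. From dim ker(A − (-1)·I) = 1, there are exactly 1 Jordan blocks for λ = -1.
Step 2 — from the minimal polynomial, the factor (x + 1)^2 tells us the largest block for λ = -1 has size 2.
Step 3 — with total size 2, 1 blocks, and largest block 2, the block sizes (in nonincreasing order) are [2].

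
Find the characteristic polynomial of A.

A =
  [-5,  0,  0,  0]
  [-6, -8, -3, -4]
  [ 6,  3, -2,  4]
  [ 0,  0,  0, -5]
x^4 + 20*x^3 + 150*x^2 + 500*x + 625

Expanding det(x·I − A) (e.g. by cofactor expansion or by noting that A is similar to its Jordan form J, which has the same characteristic polynomial as A) gives
  χ_A(x) = x^4 + 20*x^3 + 150*x^2 + 500*x + 625
which factors as (x + 5)^4. The eigenvalues (with algebraic multiplicities) are λ = -5 with multiplicity 4.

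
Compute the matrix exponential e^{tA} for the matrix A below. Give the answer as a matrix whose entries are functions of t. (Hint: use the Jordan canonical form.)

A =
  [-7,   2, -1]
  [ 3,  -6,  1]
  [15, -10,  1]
e^{tA} =
  [-3*t*exp(-4*t) + exp(-4*t), 2*t*exp(-4*t), -t*exp(-4*t)]
  [3*t*exp(-4*t), -2*t*exp(-4*t) + exp(-4*t), t*exp(-4*t)]
  [15*t*exp(-4*t), -10*t*exp(-4*t), 5*t*exp(-4*t) + exp(-4*t)]

Strategy: write A = P · J · P⁻¹ where J is a Jordan canonical form, so e^{tA} = P · e^{tJ} · P⁻¹, and e^{tJ} can be computed block-by-block.

A has Jordan form
J =
  [-4,  1,  0]
  [ 0, -4,  0]
  [ 0,  0, -4]
(up to reordering of blocks).

Per-block formulas:
  For a 1×1 block at λ = -4: exp(t · [-4]) = [e^(-4t)].
  For a 2×2 Jordan block J_2(-4): exp(t · J_2(-4)) = e^(-4t)·(I + t·N), where N is the 2×2 nilpotent shift.

After assembling e^{tJ} and conjugating by P, we get:

e^{tA} =
  [-3*t*exp(-4*t) + exp(-4*t), 2*t*exp(-4*t), -t*exp(-4*t)]
  [3*t*exp(-4*t), -2*t*exp(-4*t) + exp(-4*t), t*exp(-4*t)]
  [15*t*exp(-4*t), -10*t*exp(-4*t), 5*t*exp(-4*t) + exp(-4*t)]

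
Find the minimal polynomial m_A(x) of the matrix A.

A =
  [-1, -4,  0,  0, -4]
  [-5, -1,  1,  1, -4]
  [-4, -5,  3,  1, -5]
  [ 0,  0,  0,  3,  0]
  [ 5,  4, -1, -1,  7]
x^4 - 8*x^3 + 18*x^2 - 27

The characteristic polynomial is χ_A(x) = (x - 3)^4*(x + 1), so the eigenvalues are known. The minimal polynomial is
  m_A(x) = Π_λ (x − λ)^{k_λ}
where k_λ is the size of the *largest* Jordan block for λ (equivalently, the smallest k with (A − λI)^k v = 0 for every generalised eigenvector v of λ).

  λ = -1: largest Jordan block has size 1, contributing (x + 1)
  λ = 3: largest Jordan block has size 3, contributing (x − 3)^3

So m_A(x) = (x - 3)^3*(x + 1) = x^4 - 8*x^3 + 18*x^2 - 27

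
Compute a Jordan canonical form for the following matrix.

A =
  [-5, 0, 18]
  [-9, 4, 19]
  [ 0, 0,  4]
J_1(-5) ⊕ J_2(4)

The characteristic polynomial is
  det(x·I − A) = x^3 - 3*x^2 - 24*x + 80 = (x - 4)^2*(x + 5)

Eigenvalues and multiplicities (the geometric multiplicity of λ is n − rank(A − λI), which equals the number of Jordan blocks for λ):
  λ = -5: algebraic multiplicity = 1, geometric multiplicity = 1
  λ = 4: algebraic multiplicity = 2, geometric multiplicity = 1

Determining the block sizes for each eigenvalue:
  λ = -5: one block (gm = 1), so the single block has size am = 1 → block sizes [1]
  λ = 4: one block (gm = 1), so the single block has size am = 2 → block sizes [2]

Assembling the blocks gives a Jordan form
J =
  [-5, 0, 0]
  [ 0, 4, 1]
  [ 0, 0, 4]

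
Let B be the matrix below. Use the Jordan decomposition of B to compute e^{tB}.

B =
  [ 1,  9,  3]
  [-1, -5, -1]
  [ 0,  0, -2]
e^{tB} =
  [3*t*exp(-2*t) + exp(-2*t), 9*t*exp(-2*t), 3*t*exp(-2*t)]
  [-t*exp(-2*t), -3*t*exp(-2*t) + exp(-2*t), -t*exp(-2*t)]
  [0, 0, exp(-2*t)]

Strategy: write B = P · J · P⁻¹ where J is a Jordan canonical form, so e^{tB} = P · e^{tJ} · P⁻¹, and e^{tJ} can be computed block-by-block.

B has Jordan form
J =
  [-2,  1,  0]
  [ 0, -2,  0]
  [ 0,  0, -2]
(up to reordering of blocks).

Per-block formulas:
  For a 2×2 Jordan block J_2(-2): exp(t · J_2(-2)) = e^(-2t)·(I + t·N), where N is the 2×2 nilpotent shift.
  For a 1×1 block at λ = -2: exp(t · [-2]) = [e^(-2t)].

After assembling e^{tJ} and conjugating by P, we get:

e^{tB} =
  [3*t*exp(-2*t) + exp(-2*t), 9*t*exp(-2*t), 3*t*exp(-2*t)]
  [-t*exp(-2*t), -3*t*exp(-2*t) + exp(-2*t), -t*exp(-2*t)]
  [0, 0, exp(-2*t)]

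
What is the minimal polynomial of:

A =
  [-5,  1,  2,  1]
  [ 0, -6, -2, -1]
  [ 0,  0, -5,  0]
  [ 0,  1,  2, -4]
x^2 + 10*x + 25

The characteristic polynomial is χ_A(x) = (x + 5)^4, so the eigenvalues are known. The minimal polynomial is
  m_A(x) = Π_λ (x − λ)^{k_λ}
where k_λ is the size of the *largest* Jordan block for λ (equivalently, the smallest k with (A − λI)^k v = 0 for every generalised eigenvector v of λ).

  λ = -5: largest Jordan block has size 2, contributing (x + 5)^2

So m_A(x) = (x + 5)^2 = x^2 + 10*x + 25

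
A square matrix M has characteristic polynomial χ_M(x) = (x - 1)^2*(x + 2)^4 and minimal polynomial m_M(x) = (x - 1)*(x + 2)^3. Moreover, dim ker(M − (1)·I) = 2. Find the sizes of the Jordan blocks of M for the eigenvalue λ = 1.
Block sizes for λ = 1: [1, 1]

Step 1 — from the characteristic polynomial, algebraic multiplicity of λ = 1 is 2. From dim ker(M − (1)·I) = 2, there are exactly 2 Jordan blocks for λ = 1.
Step 2 — from the minimal polynomial, the factor (x − 1) tells us the largest block for λ = 1 has size 1.
Step 3 — with total size 2, 2 blocks, and largest block 1, the block sizes (in nonincreasing order) are [1, 1].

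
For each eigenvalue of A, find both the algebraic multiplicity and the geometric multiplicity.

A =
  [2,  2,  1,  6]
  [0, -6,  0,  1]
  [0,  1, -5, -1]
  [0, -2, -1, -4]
λ = -5: alg = 3, geom = 1; λ = 2: alg = 1, geom = 1

Step 1 — factor the characteristic polynomial to read off the algebraic multiplicities:
  χ_A(x) = (x - 2)*(x + 5)^3

Step 2 — compute geometric multiplicities via the rank-nullity identity g(λ) = n − rank(A − λI):
  rank(A − (-5)·I) = 3, so dim ker(A − (-5)·I) = n − 3 = 1
  rank(A − (2)·I) = 3, so dim ker(A − (2)·I) = n − 3 = 1

Summary:
  λ = -5: algebraic multiplicity = 3, geometric multiplicity = 1
  λ = 2: algebraic multiplicity = 1, geometric multiplicity = 1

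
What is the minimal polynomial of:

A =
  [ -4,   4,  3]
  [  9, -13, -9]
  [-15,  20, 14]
x^2 + 2*x + 1

The characteristic polynomial is χ_A(x) = (x + 1)^3, so the eigenvalues are known. The minimal polynomial is
  m_A(x) = Π_λ (x − λ)^{k_λ}
where k_λ is the size of the *largest* Jordan block for λ (equivalently, the smallest k with (A − λI)^k v = 0 for every generalised eigenvector v of λ).

  λ = -1: largest Jordan block has size 2, contributing (x + 1)^2

So m_A(x) = (x + 1)^2 = x^2 + 2*x + 1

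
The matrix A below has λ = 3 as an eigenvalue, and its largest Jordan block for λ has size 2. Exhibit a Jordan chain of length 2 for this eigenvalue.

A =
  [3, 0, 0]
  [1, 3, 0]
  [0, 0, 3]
A Jordan chain for λ = 3 of length 2:
v_1 = (0, 1, 0)ᵀ
v_2 = (1, 0, 0)ᵀ

Let N = A − (3)·I. We want v_2 with N^2 v_2 = 0 but N^1 v_2 ≠ 0; then v_{j-1} := N · v_j for j = 2, …, 2.

Pick v_2 = (1, 0, 0)ᵀ.
Then v_1 = N · v_2 = (0, 1, 0)ᵀ.

Sanity check: (A − (3)·I) v_1 = (0, 0, 0)ᵀ = 0. ✓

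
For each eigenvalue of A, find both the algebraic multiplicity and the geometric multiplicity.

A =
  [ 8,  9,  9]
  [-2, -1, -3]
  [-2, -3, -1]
λ = 2: alg = 3, geom = 2

Step 1 — factor the characteristic polynomial to read off the algebraic multiplicities:
  χ_A(x) = (x - 2)^3

Step 2 — compute geometric multiplicities via the rank-nullity identity g(λ) = n − rank(A − λI):
  rank(A − (2)·I) = 1, so dim ker(A − (2)·I) = n − 1 = 2

Summary:
  λ = 2: algebraic multiplicity = 3, geometric multiplicity = 2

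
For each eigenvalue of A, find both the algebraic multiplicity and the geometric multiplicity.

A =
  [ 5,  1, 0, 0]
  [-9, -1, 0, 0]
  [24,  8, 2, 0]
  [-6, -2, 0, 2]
λ = 2: alg = 4, geom = 3

Step 1 — factor the characteristic polynomial to read off the algebraic multiplicities:
  χ_A(x) = (x - 2)^4

Step 2 — compute geometric multiplicities via the rank-nullity identity g(λ) = n − rank(A − λI):
  rank(A − (2)·I) = 1, so dim ker(A − (2)·I) = n − 1 = 3

Summary:
  λ = 2: algebraic multiplicity = 4, geometric multiplicity = 3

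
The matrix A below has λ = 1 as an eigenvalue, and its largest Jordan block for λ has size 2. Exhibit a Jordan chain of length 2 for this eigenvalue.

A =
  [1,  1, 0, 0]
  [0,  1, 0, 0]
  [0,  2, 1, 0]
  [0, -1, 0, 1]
A Jordan chain for λ = 1 of length 2:
v_1 = (1, 0, 2, -1)ᵀ
v_2 = (0, 1, 0, 0)ᵀ

Let N = A − (1)·I. We want v_2 with N^2 v_2 = 0 but N^1 v_2 ≠ 0; then v_{j-1} := N · v_j for j = 2, …, 2.

Pick v_2 = (0, 1, 0, 0)ᵀ.
Then v_1 = N · v_2 = (1, 0, 2, -1)ᵀ.

Sanity check: (A − (1)·I) v_1 = (0, 0, 0, 0)ᵀ = 0. ✓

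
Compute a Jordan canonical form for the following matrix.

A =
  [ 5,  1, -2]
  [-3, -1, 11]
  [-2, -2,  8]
J_3(4)

The characteristic polynomial is
  det(x·I − A) = x^3 - 12*x^2 + 48*x - 64 = (x - 4)^3

Eigenvalues and multiplicities (the geometric multiplicity of λ is n − rank(A − λI), which equals the number of Jordan blocks for λ):
  λ = 4: algebraic multiplicity = 3, geometric multiplicity = 1

Determining the block sizes for each eigenvalue:
  λ = 4: one block (gm = 1), so the single block has size am = 3 → block sizes [3]

Assembling the blocks gives a Jordan form
J =
  [4, 1, 0]
  [0, 4, 1]
  [0, 0, 4]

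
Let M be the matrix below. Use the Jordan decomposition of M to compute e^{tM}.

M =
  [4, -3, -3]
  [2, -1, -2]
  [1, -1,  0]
e^{tM} =
  [3*t*exp(t) + exp(t), -3*t*exp(t), -3*t*exp(t)]
  [2*t*exp(t), -2*t*exp(t) + exp(t), -2*t*exp(t)]
  [t*exp(t), -t*exp(t), -t*exp(t) + exp(t)]

Strategy: write M = P · J · P⁻¹ where J is a Jordan canonical form, so e^{tM} = P · e^{tJ} · P⁻¹, and e^{tJ} can be computed block-by-block.

M has Jordan form
J =
  [1, 1, 0]
  [0, 1, 0]
  [0, 0, 1]
(up to reordering of blocks).

Per-block formulas:
  For a 2×2 Jordan block J_2(1): exp(t · J_2(1)) = e^(1t)·(I + t·N), where N is the 2×2 nilpotent shift.
  For a 1×1 block at λ = 1: exp(t · [1]) = [e^(1t)].

After assembling e^{tJ} and conjugating by P, we get:

e^{tM} =
  [3*t*exp(t) + exp(t), -3*t*exp(t), -3*t*exp(t)]
  [2*t*exp(t), -2*t*exp(t) + exp(t), -2*t*exp(t)]
  [t*exp(t), -t*exp(t), -t*exp(t) + exp(t)]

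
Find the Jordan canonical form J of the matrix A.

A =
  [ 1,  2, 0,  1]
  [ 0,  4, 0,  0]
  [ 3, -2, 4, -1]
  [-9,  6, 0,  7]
J_2(4) ⊕ J_1(4) ⊕ J_1(4)

The characteristic polynomial is
  det(x·I − A) = x^4 - 16*x^3 + 96*x^2 - 256*x + 256 = (x - 4)^4

Eigenvalues and multiplicities (the geometric multiplicity of λ is n − rank(A − λI), which equals the number of Jordan blocks for λ):
  λ = 4: algebraic multiplicity = 4, geometric multiplicity = 3

Determining the block sizes for each eigenvalue:
  λ = 4: 3 blocks summing to 4 forces exactly one block of size 2 and the rest size 1 → block sizes [2, 1, 1]

Assembling the blocks gives a Jordan form
J =
  [4, 1, 0, 0]
  [0, 4, 0, 0]
  [0, 0, 4, 0]
  [0, 0, 0, 4]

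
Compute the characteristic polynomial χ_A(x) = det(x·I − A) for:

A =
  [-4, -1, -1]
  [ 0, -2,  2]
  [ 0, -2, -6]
x^3 + 12*x^2 + 48*x + 64

Expanding det(x·I − A) (e.g. by cofactor expansion or by noting that A is similar to its Jordan form J, which has the same characteristic polynomial as A) gives
  χ_A(x) = x^3 + 12*x^2 + 48*x + 64
which factors as (x + 4)^3. The eigenvalues (with algebraic multiplicities) are λ = -4 with multiplicity 3.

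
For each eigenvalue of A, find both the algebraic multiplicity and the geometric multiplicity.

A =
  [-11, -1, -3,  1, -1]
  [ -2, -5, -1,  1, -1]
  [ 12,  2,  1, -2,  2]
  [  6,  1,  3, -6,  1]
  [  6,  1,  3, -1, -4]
λ = -5: alg = 5, geom = 3

Step 1 — factor the characteristic polynomial to read off the algebraic multiplicities:
  χ_A(x) = (x + 5)^5

Step 2 — compute geometric multiplicities via the rank-nullity identity g(λ) = n − rank(A − λI):
  rank(A − (-5)·I) = 2, so dim ker(A − (-5)·I) = n − 2 = 3

Summary:
  λ = -5: algebraic multiplicity = 5, geometric multiplicity = 3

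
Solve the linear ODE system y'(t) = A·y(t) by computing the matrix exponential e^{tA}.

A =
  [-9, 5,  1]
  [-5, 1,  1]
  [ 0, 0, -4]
e^{tA} =
  [-5*t*exp(-4*t) + exp(-4*t), 5*t*exp(-4*t), t*exp(-4*t)]
  [-5*t*exp(-4*t), 5*t*exp(-4*t) + exp(-4*t), t*exp(-4*t)]
  [0, 0, exp(-4*t)]

Strategy: write A = P · J · P⁻¹ where J is a Jordan canonical form, so e^{tA} = P · e^{tJ} · P⁻¹, and e^{tJ} can be computed block-by-block.

A has Jordan form
J =
  [-4,  1,  0]
  [ 0, -4,  0]
  [ 0,  0, -4]
(up to reordering of blocks).

Per-block formulas:
  For a 2×2 Jordan block J_2(-4): exp(t · J_2(-4)) = e^(-4t)·(I + t·N), where N is the 2×2 nilpotent shift.
  For a 1×1 block at λ = -4: exp(t · [-4]) = [e^(-4t)].

After assembling e^{tJ} and conjugating by P, we get:

e^{tA} =
  [-5*t*exp(-4*t) + exp(-4*t), 5*t*exp(-4*t), t*exp(-4*t)]
  [-5*t*exp(-4*t), 5*t*exp(-4*t) + exp(-4*t), t*exp(-4*t)]
  [0, 0, exp(-4*t)]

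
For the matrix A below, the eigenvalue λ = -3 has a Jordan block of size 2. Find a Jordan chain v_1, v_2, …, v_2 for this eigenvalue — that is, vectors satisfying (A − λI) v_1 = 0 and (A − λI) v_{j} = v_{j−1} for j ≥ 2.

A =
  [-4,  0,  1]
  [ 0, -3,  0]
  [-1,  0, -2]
A Jordan chain for λ = -3 of length 2:
v_1 = (-1, 0, -1)ᵀ
v_2 = (1, 0, 0)ᵀ

Let N = A − (-3)·I. We want v_2 with N^2 v_2 = 0 but N^1 v_2 ≠ 0; then v_{j-1} := N · v_j for j = 2, …, 2.

Pick v_2 = (1, 0, 0)ᵀ.
Then v_1 = N · v_2 = (-1, 0, -1)ᵀ.

Sanity check: (A − (-3)·I) v_1 = (0, 0, 0)ᵀ = 0. ✓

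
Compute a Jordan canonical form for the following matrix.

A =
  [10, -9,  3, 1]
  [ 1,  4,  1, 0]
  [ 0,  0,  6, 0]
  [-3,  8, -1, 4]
J_3(6) ⊕ J_1(6)

The characteristic polynomial is
  det(x·I − A) = x^4 - 24*x^3 + 216*x^2 - 864*x + 1296 = (x - 6)^4

Eigenvalues and multiplicities (the geometric multiplicity of λ is n − rank(A − λI), which equals the number of Jordan blocks for λ):
  λ = 6: algebraic multiplicity = 4, geometric multiplicity = 2

Determining the block sizes for each eigenvalue:
  λ = 6: with am = 4 and gm = 2, the partition is not yet determined (e.g. several partitions of 4 into 2 parts exist). Let N = A − (6)·I. Computing rank(N^1) = 2, rank(N^2) = 1, rank(N^3) = 0; the number of blocks of size ≥ j is rank(N^{j−1}) − rank(N^j), giving [2, 1, 1]. So we have 1 block(s) of size 3, 1 block(s) of size 1 → block sizes [3, 1]

Assembling the blocks gives a Jordan form
J =
  [6, 1, 0, 0]
  [0, 6, 1, 0]
  [0, 0, 6, 0]
  [0, 0, 0, 6]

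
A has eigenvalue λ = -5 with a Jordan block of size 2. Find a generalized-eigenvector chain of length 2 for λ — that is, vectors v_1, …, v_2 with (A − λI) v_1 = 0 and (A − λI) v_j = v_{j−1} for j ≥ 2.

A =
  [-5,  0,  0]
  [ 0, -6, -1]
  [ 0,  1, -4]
A Jordan chain for λ = -5 of length 2:
v_1 = (0, -1, 1)ᵀ
v_2 = (0, 1, 0)ᵀ

Let N = A − (-5)·I. We want v_2 with N^2 v_2 = 0 but N^1 v_2 ≠ 0; then v_{j-1} := N · v_j for j = 2, …, 2.

Pick v_2 = (0, 1, 0)ᵀ.
Then v_1 = N · v_2 = (0, -1, 1)ᵀ.

Sanity check: (A − (-5)·I) v_1 = (0, 0, 0)ᵀ = 0. ✓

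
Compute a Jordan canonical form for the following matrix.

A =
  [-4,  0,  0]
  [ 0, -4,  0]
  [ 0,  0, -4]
J_1(-4) ⊕ J_1(-4) ⊕ J_1(-4)

The characteristic polynomial is
  det(x·I − A) = x^3 + 12*x^2 + 48*x + 64 = (x + 4)^3

Eigenvalues and multiplicities (the geometric multiplicity of λ is n − rank(A − λI), which equals the number of Jordan blocks for λ):
  λ = -4: algebraic multiplicity = 3, geometric multiplicity = 3

Determining the block sizes for each eigenvalue:
  λ = -4: gm = am = 3, so every block has size 1 → block sizes [1, 1, 1]

Assembling the blocks gives a Jordan form
J =
  [-4,  0,  0]
  [ 0, -4,  0]
  [ 0,  0, -4]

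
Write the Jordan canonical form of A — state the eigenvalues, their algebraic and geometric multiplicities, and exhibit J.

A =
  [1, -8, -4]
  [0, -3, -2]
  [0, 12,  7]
J_1(1) ⊕ J_1(1) ⊕ J_1(3)

The characteristic polynomial is
  det(x·I − A) = x^3 - 5*x^2 + 7*x - 3 = (x - 3)*(x - 1)^2

Eigenvalues and multiplicities (the geometric multiplicity of λ is n − rank(A − λI), which equals the number of Jordan blocks for λ):
  λ = 1: algebraic multiplicity = 2, geometric multiplicity = 2
  λ = 3: algebraic multiplicity = 1, geometric multiplicity = 1

Determining the block sizes for each eigenvalue:
  λ = 1: gm = am = 2, so every block has size 1 → block sizes [1, 1]
  λ = 3: one block (gm = 1), so the single block has size am = 1 → block sizes [1]

Assembling the blocks gives a Jordan form
J =
  [1, 0, 0]
  [0, 1, 0]
  [0, 0, 3]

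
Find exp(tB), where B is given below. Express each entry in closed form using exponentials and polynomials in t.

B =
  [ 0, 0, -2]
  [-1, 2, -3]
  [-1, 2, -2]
e^{tB} =
  [t^2 + 1, -2*t^2, 2*t^2 - 2*t]
  [t^2/2 - t, -t^2 + 2*t + 1, t^2 - 3*t]
  [-t, 2*t, 1 - 2*t]

Strategy: write B = P · J · P⁻¹ where J is a Jordan canonical form, so e^{tB} = P · e^{tJ} · P⁻¹, and e^{tJ} can be computed block-by-block.

B has Jordan form
J =
  [0, 1, 0]
  [0, 0, 1]
  [0, 0, 0]
(up to reordering of blocks).

Per-block formulas:
  For a 3×3 Jordan block J_3(0): exp(t · J_3(0)) = e^(0t)·(I + t·N + (t^2/2)·N^2), where N is the 3×3 nilpotent shift.

After assembling e^{tJ} and conjugating by P, we get:

e^{tB} =
  [t^2 + 1, -2*t^2, 2*t^2 - 2*t]
  [t^2/2 - t, -t^2 + 2*t + 1, t^2 - 3*t]
  [-t, 2*t, 1 - 2*t]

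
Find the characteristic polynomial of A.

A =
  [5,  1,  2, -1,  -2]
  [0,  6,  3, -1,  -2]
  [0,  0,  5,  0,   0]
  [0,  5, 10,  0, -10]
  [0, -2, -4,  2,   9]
x^5 - 25*x^4 + 250*x^3 - 1250*x^2 + 3125*x - 3125

Expanding det(x·I − A) (e.g. by cofactor expansion or by noting that A is similar to its Jordan form J, which has the same characteristic polynomial as A) gives
  χ_A(x) = x^5 - 25*x^4 + 250*x^3 - 1250*x^2 + 3125*x - 3125
which factors as (x - 5)^5. The eigenvalues (with algebraic multiplicities) are λ = 5 with multiplicity 5.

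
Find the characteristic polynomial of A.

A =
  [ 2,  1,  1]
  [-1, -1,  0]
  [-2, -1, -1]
x^3

Expanding det(x·I − A) (e.g. by cofactor expansion or by noting that A is similar to its Jordan form J, which has the same characteristic polynomial as A) gives
  χ_A(x) = x^3
which factors as x^3. The eigenvalues (with algebraic multiplicities) are λ = 0 with multiplicity 3.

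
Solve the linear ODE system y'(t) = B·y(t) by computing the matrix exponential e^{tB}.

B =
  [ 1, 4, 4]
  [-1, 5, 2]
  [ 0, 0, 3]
e^{tB} =
  [-2*t*exp(3*t) + exp(3*t), 4*t*exp(3*t), 4*t*exp(3*t)]
  [-t*exp(3*t), 2*t*exp(3*t) + exp(3*t), 2*t*exp(3*t)]
  [0, 0, exp(3*t)]

Strategy: write B = P · J · P⁻¹ where J is a Jordan canonical form, so e^{tB} = P · e^{tJ} · P⁻¹, and e^{tJ} can be computed block-by-block.

B has Jordan form
J =
  [3, 1, 0]
  [0, 3, 0]
  [0, 0, 3]
(up to reordering of blocks).

Per-block formulas:
  For a 2×2 Jordan block J_2(3): exp(t · J_2(3)) = e^(3t)·(I + t·N), where N is the 2×2 nilpotent shift.
  For a 1×1 block at λ = 3: exp(t · [3]) = [e^(3t)].

After assembling e^{tJ} and conjugating by P, we get:

e^{tB} =
  [-2*t*exp(3*t) + exp(3*t), 4*t*exp(3*t), 4*t*exp(3*t)]
  [-t*exp(3*t), 2*t*exp(3*t) + exp(3*t), 2*t*exp(3*t)]
  [0, 0, exp(3*t)]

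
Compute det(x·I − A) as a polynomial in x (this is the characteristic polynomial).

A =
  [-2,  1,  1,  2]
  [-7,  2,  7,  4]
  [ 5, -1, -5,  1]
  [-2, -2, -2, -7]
x^4 + 12*x^3 + 54*x^2 + 108*x + 81

Expanding det(x·I − A) (e.g. by cofactor expansion or by noting that A is similar to its Jordan form J, which has the same characteristic polynomial as A) gives
  χ_A(x) = x^4 + 12*x^3 + 54*x^2 + 108*x + 81
which factors as (x + 3)^4. The eigenvalues (with algebraic multiplicities) are λ = -3 with multiplicity 4.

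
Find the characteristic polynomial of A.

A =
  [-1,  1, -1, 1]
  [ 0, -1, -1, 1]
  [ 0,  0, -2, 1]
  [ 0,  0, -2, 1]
x^4 + 3*x^3 + 3*x^2 + x

Expanding det(x·I − A) (e.g. by cofactor expansion or by noting that A is similar to its Jordan form J, which has the same characteristic polynomial as A) gives
  χ_A(x) = x^4 + 3*x^3 + 3*x^2 + x
which factors as x*(x + 1)^3. The eigenvalues (with algebraic multiplicities) are λ = -1 with multiplicity 3, λ = 0 with multiplicity 1.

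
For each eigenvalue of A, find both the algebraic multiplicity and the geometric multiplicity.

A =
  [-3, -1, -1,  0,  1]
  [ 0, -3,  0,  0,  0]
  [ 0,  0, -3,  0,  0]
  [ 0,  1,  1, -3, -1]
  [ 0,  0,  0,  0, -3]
λ = -3: alg = 5, geom = 4

Step 1 — factor the characteristic polynomial to read off the algebraic multiplicities:
  χ_A(x) = (x + 3)^5

Step 2 — compute geometric multiplicities via the rank-nullity identity g(λ) = n − rank(A − λI):
  rank(A − (-3)·I) = 1, so dim ker(A − (-3)·I) = n − 1 = 4

Summary:
  λ = -3: algebraic multiplicity = 5, geometric multiplicity = 4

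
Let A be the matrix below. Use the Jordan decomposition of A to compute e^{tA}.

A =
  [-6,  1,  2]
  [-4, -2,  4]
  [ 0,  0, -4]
e^{tA} =
  [-2*t*exp(-4*t) + exp(-4*t), t*exp(-4*t), 2*t*exp(-4*t)]
  [-4*t*exp(-4*t), 2*t*exp(-4*t) + exp(-4*t), 4*t*exp(-4*t)]
  [0, 0, exp(-4*t)]

Strategy: write A = P · J · P⁻¹ where J is a Jordan canonical form, so e^{tA} = P · e^{tJ} · P⁻¹, and e^{tJ} can be computed block-by-block.

A has Jordan form
J =
  [-4,  1,  0]
  [ 0, -4,  0]
  [ 0,  0, -4]
(up to reordering of blocks).

Per-block formulas:
  For a 1×1 block at λ = -4: exp(t · [-4]) = [e^(-4t)].
  For a 2×2 Jordan block J_2(-4): exp(t · J_2(-4)) = e^(-4t)·(I + t·N), where N is the 2×2 nilpotent shift.

After assembling e^{tJ} and conjugating by P, we get:

e^{tA} =
  [-2*t*exp(-4*t) + exp(-4*t), t*exp(-4*t), 2*t*exp(-4*t)]
  [-4*t*exp(-4*t), 2*t*exp(-4*t) + exp(-4*t), 4*t*exp(-4*t)]
  [0, 0, exp(-4*t)]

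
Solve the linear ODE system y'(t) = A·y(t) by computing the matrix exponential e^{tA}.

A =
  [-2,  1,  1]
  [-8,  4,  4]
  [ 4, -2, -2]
e^{tA} =
  [1 - 2*t, t, t]
  [-8*t, 4*t + 1, 4*t]
  [4*t, -2*t, 1 - 2*t]

Strategy: write A = P · J · P⁻¹ where J is a Jordan canonical form, so e^{tA} = P · e^{tJ} · P⁻¹, and e^{tJ} can be computed block-by-block.

A has Jordan form
J =
  [0, 1, 0]
  [0, 0, 0]
  [0, 0, 0]
(up to reordering of blocks).

Per-block formulas:
  For a 1×1 block at λ = 0: exp(t · [0]) = [e^(0t)].
  For a 2×2 Jordan block J_2(0): exp(t · J_2(0)) = e^(0t)·(I + t·N), where N is the 2×2 nilpotent shift.

After assembling e^{tJ} and conjugating by P, we get:

e^{tA} =
  [1 - 2*t, t, t]
  [-8*t, 4*t + 1, 4*t]
  [4*t, -2*t, 1 - 2*t]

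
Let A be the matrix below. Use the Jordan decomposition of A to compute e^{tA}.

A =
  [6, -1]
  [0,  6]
e^{tA} =
  [exp(6*t), -t*exp(6*t)]
  [0, exp(6*t)]

Strategy: write A = P · J · P⁻¹ where J is a Jordan canonical form, so e^{tA} = P · e^{tJ} · P⁻¹, and e^{tJ} can be computed block-by-block.

A has Jordan form
J =
  [6, 1]
  [0, 6]
(up to reordering of blocks).

Per-block formulas:
  For a 2×2 Jordan block J_2(6): exp(t · J_2(6)) = e^(6t)·(I + t·N), where N is the 2×2 nilpotent shift.

After assembling e^{tJ} and conjugating by P, we get:

e^{tA} =
  [exp(6*t), -t*exp(6*t)]
  [0, exp(6*t)]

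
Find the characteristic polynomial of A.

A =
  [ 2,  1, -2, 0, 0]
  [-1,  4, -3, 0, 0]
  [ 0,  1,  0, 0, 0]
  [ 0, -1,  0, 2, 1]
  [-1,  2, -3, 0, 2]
x^5 - 10*x^4 + 40*x^3 - 80*x^2 + 80*x - 32

Expanding det(x·I − A) (e.g. by cofactor expansion or by noting that A is similar to its Jordan form J, which has the same characteristic polynomial as A) gives
  χ_A(x) = x^5 - 10*x^4 + 40*x^3 - 80*x^2 + 80*x - 32
which factors as (x - 2)^5. The eigenvalues (with algebraic multiplicities) are λ = 2 with multiplicity 5.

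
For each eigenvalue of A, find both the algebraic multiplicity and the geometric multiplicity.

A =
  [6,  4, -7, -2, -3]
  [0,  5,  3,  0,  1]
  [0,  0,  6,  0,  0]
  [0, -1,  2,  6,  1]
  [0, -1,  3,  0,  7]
λ = 6: alg = 5, geom = 2

Step 1 — factor the characteristic polynomial to read off the algebraic multiplicities:
  χ_A(x) = (x - 6)^5

Step 2 — compute geometric multiplicities via the rank-nullity identity g(λ) = n − rank(A − λI):
  rank(A − (6)·I) = 3, so dim ker(A − (6)·I) = n − 3 = 2

Summary:
  λ = 6: algebraic multiplicity = 5, geometric multiplicity = 2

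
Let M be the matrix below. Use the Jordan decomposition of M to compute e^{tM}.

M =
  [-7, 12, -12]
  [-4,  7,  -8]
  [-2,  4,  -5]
e^{tM} =
  [-2*exp(-t) + 3*exp(-3*t), 6*exp(-t) - 6*exp(-3*t), -6*exp(-t) + 6*exp(-3*t)]
  [-2*exp(-t) + 2*exp(-3*t), 5*exp(-t) - 4*exp(-3*t), -4*exp(-t) + 4*exp(-3*t)]
  [-exp(-t) + exp(-3*t), 2*exp(-t) - 2*exp(-3*t), -exp(-t) + 2*exp(-3*t)]

Strategy: write M = P · J · P⁻¹ where J is a Jordan canonical form, so e^{tM} = P · e^{tJ} · P⁻¹, and e^{tJ} can be computed block-by-block.

M has Jordan form
J =
  [-3,  0,  0]
  [ 0, -1,  0]
  [ 0,  0, -1]
(up to reordering of blocks).

Per-block formulas:
  For a 1×1 block at λ = -1: exp(t · [-1]) = [e^(-1t)].
  For a 1×1 block at λ = -3: exp(t · [-3]) = [e^(-3t)].

After assembling e^{tJ} and conjugating by P, we get:

e^{tM} =
  [-2*exp(-t) + 3*exp(-3*t), 6*exp(-t) - 6*exp(-3*t), -6*exp(-t) + 6*exp(-3*t)]
  [-2*exp(-t) + 2*exp(-3*t), 5*exp(-t) - 4*exp(-3*t), -4*exp(-t) + 4*exp(-3*t)]
  [-exp(-t) + exp(-3*t), 2*exp(-t) - 2*exp(-3*t), -exp(-t) + 2*exp(-3*t)]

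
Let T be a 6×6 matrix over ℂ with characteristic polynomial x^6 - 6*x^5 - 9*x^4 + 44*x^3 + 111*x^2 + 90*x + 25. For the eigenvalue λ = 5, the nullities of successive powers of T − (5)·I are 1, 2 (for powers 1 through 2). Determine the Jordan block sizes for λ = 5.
Block sizes for λ = 5: [2]

From the dimensions of kernels of powers, the number of Jordan blocks of size at least j is d_j − d_{j−1} where d_j = dim ker(N^j) (with d_0 = 0). Computing the differences gives [1, 1].
The number of blocks of size exactly k is (#blocks of size ≥ k) − (#blocks of size ≥ k + 1), so the partition is: 1 block(s) of size 2.
In nonincreasing order the block sizes are [2].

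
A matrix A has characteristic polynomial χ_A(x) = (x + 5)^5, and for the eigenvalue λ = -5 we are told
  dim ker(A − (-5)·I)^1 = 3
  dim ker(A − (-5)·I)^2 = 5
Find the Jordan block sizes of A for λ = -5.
Block sizes for λ = -5: [2, 2, 1]

From the dimensions of kernels of powers, the number of Jordan blocks of size at least j is d_j − d_{j−1} where d_j = dim ker(N^j) (with d_0 = 0). Computing the differences gives [3, 2].
The number of blocks of size exactly k is (#blocks of size ≥ k) − (#blocks of size ≥ k + 1), so the partition is: 1 block(s) of size 1, 2 block(s) of size 2.
In nonincreasing order the block sizes are [2, 2, 1].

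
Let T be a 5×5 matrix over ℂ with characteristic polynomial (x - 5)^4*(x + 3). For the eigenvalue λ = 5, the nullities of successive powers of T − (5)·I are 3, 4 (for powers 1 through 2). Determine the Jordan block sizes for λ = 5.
Block sizes for λ = 5: [2, 1, 1]

From the dimensions of kernels of powers, the number of Jordan blocks of size at least j is d_j − d_{j−1} where d_j = dim ker(N^j) (with d_0 = 0). Computing the differences gives [3, 1].
The number of blocks of size exactly k is (#blocks of size ≥ k) − (#blocks of size ≥ k + 1), so the partition is: 2 block(s) of size 1, 1 block(s) of size 2.
In nonincreasing order the block sizes are [2, 1, 1].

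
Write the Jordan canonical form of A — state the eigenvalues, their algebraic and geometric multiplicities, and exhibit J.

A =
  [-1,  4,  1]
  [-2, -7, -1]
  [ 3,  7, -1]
J_3(-3)

The characteristic polynomial is
  det(x·I − A) = x^3 + 9*x^2 + 27*x + 27 = (x + 3)^3

Eigenvalues and multiplicities (the geometric multiplicity of λ is n − rank(A − λI), which equals the number of Jordan blocks for λ):
  λ = -3: algebraic multiplicity = 3, geometric multiplicity = 1

Determining the block sizes for each eigenvalue:
  λ = -3: one block (gm = 1), so the single block has size am = 3 → block sizes [3]

Assembling the blocks gives a Jordan form
J =
  [-3,  1,  0]
  [ 0, -3,  1]
  [ 0,  0, -3]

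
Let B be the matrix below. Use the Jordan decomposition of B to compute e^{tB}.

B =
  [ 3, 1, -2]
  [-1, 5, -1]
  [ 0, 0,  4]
e^{tB} =
  [-t*exp(4*t) + exp(4*t), t*exp(4*t), t^2*exp(4*t)/2 - 2*t*exp(4*t)]
  [-t*exp(4*t), t*exp(4*t) + exp(4*t), t^2*exp(4*t)/2 - t*exp(4*t)]
  [0, 0, exp(4*t)]

Strategy: write B = P · J · P⁻¹ where J is a Jordan canonical form, so e^{tB} = P · e^{tJ} · P⁻¹, and e^{tJ} can be computed block-by-block.

B has Jordan form
J =
  [4, 1, 0]
  [0, 4, 1]
  [0, 0, 4]
(up to reordering of blocks).

Per-block formulas:
  For a 3×3 Jordan block J_3(4): exp(t · J_3(4)) = e^(4t)·(I + t·N + (t^2/2)·N^2), where N is the 3×3 nilpotent shift.

After assembling e^{tJ} and conjugating by P, we get:

e^{tB} =
  [-t*exp(4*t) + exp(4*t), t*exp(4*t), t^2*exp(4*t)/2 - 2*t*exp(4*t)]
  [-t*exp(4*t), t*exp(4*t) + exp(4*t), t^2*exp(4*t)/2 - t*exp(4*t)]
  [0, 0, exp(4*t)]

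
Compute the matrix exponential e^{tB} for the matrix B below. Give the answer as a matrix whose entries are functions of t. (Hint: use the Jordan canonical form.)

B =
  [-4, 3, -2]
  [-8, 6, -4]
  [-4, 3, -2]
e^{tB} =
  [1 - 4*t, 3*t, -2*t]
  [-8*t, 6*t + 1, -4*t]
  [-4*t, 3*t, 1 - 2*t]

Strategy: write B = P · J · P⁻¹ where J is a Jordan canonical form, so e^{tB} = P · e^{tJ} · P⁻¹, and e^{tJ} can be computed block-by-block.

B has Jordan form
J =
  [0, 1, 0]
  [0, 0, 0]
  [0, 0, 0]
(up to reordering of blocks).

Per-block formulas:
  For a 1×1 block at λ = 0: exp(t · [0]) = [e^(0t)].
  For a 2×2 Jordan block J_2(0): exp(t · J_2(0)) = e^(0t)·(I + t·N), where N is the 2×2 nilpotent shift.

After assembling e^{tJ} and conjugating by P, we get:

e^{tB} =
  [1 - 4*t, 3*t, -2*t]
  [-8*t, 6*t + 1, -4*t]
  [-4*t, 3*t, 1 - 2*t]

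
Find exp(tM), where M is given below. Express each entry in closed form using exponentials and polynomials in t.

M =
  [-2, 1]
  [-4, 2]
e^{tM} =
  [1 - 2*t, t]
  [-4*t, 2*t + 1]

Strategy: write M = P · J · P⁻¹ where J is a Jordan canonical form, so e^{tM} = P · e^{tJ} · P⁻¹, and e^{tJ} can be computed block-by-block.

M has Jordan form
J =
  [0, 1]
  [0, 0]
(up to reordering of blocks).

Per-block formulas:
  For a 2×2 Jordan block J_2(0): exp(t · J_2(0)) = e^(0t)·(I + t·N), where N is the 2×2 nilpotent shift.

After assembling e^{tJ} and conjugating by P, we get:

e^{tM} =
  [1 - 2*t, t]
  [-4*t, 2*t + 1]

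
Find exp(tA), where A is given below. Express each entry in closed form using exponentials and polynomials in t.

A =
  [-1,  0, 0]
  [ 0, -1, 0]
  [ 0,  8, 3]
e^{tA} =
  [exp(-t), 0, 0]
  [0, exp(-t), 0]
  [0, 2*exp(3*t) - 2*exp(-t), exp(3*t)]

Strategy: write A = P · J · P⁻¹ where J is a Jordan canonical form, so e^{tA} = P · e^{tJ} · P⁻¹, and e^{tJ} can be computed block-by-block.

A has Jordan form
J =
  [-1,  0, 0]
  [ 0, -1, 0]
  [ 0,  0, 3]
(up to reordering of blocks).

Per-block formulas:
  For a 1×1 block at λ = -1: exp(t · [-1]) = [e^(-1t)].
  For a 1×1 block at λ = 3: exp(t · [3]) = [e^(3t)].

After assembling e^{tJ} and conjugating by P, we get:

e^{tA} =
  [exp(-t), 0, 0]
  [0, exp(-t), 0]
  [0, 2*exp(3*t) - 2*exp(-t), exp(3*t)]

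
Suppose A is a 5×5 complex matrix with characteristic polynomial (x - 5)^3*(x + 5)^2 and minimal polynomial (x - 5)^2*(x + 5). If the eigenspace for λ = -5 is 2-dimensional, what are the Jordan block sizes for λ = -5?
Block sizes for λ = -5: [1, 1]

Step 1 — from the characteristic polynomial, algebraic multiplicity of λ = -5 is 2. From dim ker(A − (-5)·I) = 2, there are exactly 2 Jordan blocks for λ = -5.
Step 2 — from the minimal polynomial, the factor (x + 5) tells us the largest block for λ = -5 has size 1.
Step 3 — with total size 2, 2 blocks, and largest block 1, the block sizes (in nonincreasing order) are [1, 1].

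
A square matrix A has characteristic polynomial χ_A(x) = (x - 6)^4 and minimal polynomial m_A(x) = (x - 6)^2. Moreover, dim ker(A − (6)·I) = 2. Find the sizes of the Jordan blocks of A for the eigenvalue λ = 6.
Block sizes for λ = 6: [2, 2]

Step 1 — from the characteristic polynomial, algebraic multiplicity of λ = 6 is 4. From dim ker(A − (6)·I) = 2, there are exactly 2 Jordan blocks for λ = 6.
Step 2 — from the minimal polynomial, the factor (x − 6)^2 tells us the largest block for λ = 6 has size 2.
Step 3 — with total size 4, 2 blocks, and largest block 2, the block sizes (in nonincreasing order) are [2, 2].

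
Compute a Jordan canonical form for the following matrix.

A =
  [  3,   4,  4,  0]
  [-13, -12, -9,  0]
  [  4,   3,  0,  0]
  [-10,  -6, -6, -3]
J_3(-3) ⊕ J_1(-3)

The characteristic polynomial is
  det(x·I − A) = x^4 + 12*x^3 + 54*x^2 + 108*x + 81 = (x + 3)^4

Eigenvalues and multiplicities (the geometric multiplicity of λ is n − rank(A − λI), which equals the number of Jordan blocks for λ):
  λ = -3: algebraic multiplicity = 4, geometric multiplicity = 2

Determining the block sizes for each eigenvalue:
  λ = -3: with am = 4 and gm = 2, the partition is not yet determined (e.g. several partitions of 4 into 2 parts exist). Let N = A − (-3)·I. Computing rank(N^1) = 2, rank(N^2) = 1, rank(N^3) = 0; the number of blocks of size ≥ j is rank(N^{j−1}) − rank(N^j), giving [2, 1, 1]. So we have 1 block(s) of size 3, 1 block(s) of size 1 → block sizes [3, 1]

Assembling the blocks gives a Jordan form
J =
  [-3,  1,  0,  0]
  [ 0, -3,  1,  0]
  [ 0,  0, -3,  0]
  [ 0,  0,  0, -3]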